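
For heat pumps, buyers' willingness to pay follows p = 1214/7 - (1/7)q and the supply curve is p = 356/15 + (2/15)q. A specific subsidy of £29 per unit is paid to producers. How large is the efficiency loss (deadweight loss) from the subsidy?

Deadweight loss = £1522.5

Pre-subsidy: 1214/7 - (1/7)q = 356/15 + (2/15)q gives q* = 542 and p* = 96.
With the subsidy, sellers receive ps = pb + 29 for each unit, where pb is the price buyers pay.
On the curves, pb = 1214/7 - (1/7)q and ps = 356/15 + (2/15)q; the wedge ps − pb = 29 gives 356/15 + (2/15)q − (1214/7 - (1/7)q) = 29, so q' = 647.
Then pb = 1214/7 − (1/7)·647 = 81 and ps = 356/15 + (2/15)·647 = 110.
The subsidy expands output by 647 − 542 = 105 past the efficient level; on those units the gap between marginal cost and willingness to pay runs from 0 up to 29.
DWL = ½ × 29 × 105 = 1522.5.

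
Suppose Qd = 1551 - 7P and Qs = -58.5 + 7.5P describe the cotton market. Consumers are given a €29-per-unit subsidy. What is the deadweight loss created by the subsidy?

Deadweight loss = €1522.5

Pre-subsidy: 1551 - 7P = -58.5 + 7.5P gives P* = 111, Q* = 774.
With the rebate, buyers effectively pay Pb = Ps − 29, where Ps is the price sellers receive.
Demand in terms of Ps becomes Qd = 1551 − 7(Ps − 29) = 1754 - 7Ps. Setting this equal to supply: 1754 - 7Ps = -58.5 + 7.5Ps, so Ps = 125.
Buyers pay Pb = 125 − 29 = 96; Q' = -58.5 + 7.5·125 = 879.
The subsidy expands output by 879 − 774 = 105 past the efficient level; on those units the gap between marginal cost and willingness to pay runs from 0 up to 29.
DWL = ½ × 29 × 105 = 1522.5.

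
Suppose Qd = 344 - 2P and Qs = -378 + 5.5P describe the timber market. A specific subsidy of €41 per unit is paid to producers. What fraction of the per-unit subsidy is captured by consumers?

Pre-subsidy: 344 - 2P = -378 + 5.5P gives P* = 1444/15, Q* = 2272/15.
With the subsidy, sellers receive Ps = Pb + 41 for each unit, where Pb is the price buyers pay.
Supply in terms of Pb becomes Qs = -378 + 5.5(Pb + 41) = -152.5 + 5.5Pb. Setting this equal to demand: 344 - 2Pb = -152.5 + 5.5Pb, so Pb = 66.2.
Sellers receive Ps = 66.2 + 41 = 107.2; Q' = 344 − 2·66.2 = 211.6.
Buyers' price falls by P* − Pb = 1444/15 − 66.2 = 451/15; sellers' price rises by Ps − P* = 107.2 − 1444/15 = 164/15.
So consumers capture (451/15)/41 = 11/15 of each unit of subsidy.

Consumer share = 11/15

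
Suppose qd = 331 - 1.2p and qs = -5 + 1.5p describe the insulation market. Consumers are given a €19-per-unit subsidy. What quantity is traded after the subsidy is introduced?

Pre-subsidy: 331 - 1.2p = -5 + 1.5p gives p* = 1120/9, q* = 545/3.
With the rebate, buyers effectively pay pb = ps − 19, where ps is the price sellers receive.
Demand in terms of ps becomes qd = 331 − 1.2(ps − 19) = 353.8 - 1.2ps. Setting this equal to supply: 353.8 - 1.2ps = -5 + 1.5ps, so ps = 1196/9.
Buyers pay pb = 1196/9 − 19 = 1025/9; q' = -5 + 1.5·(1196/9) = 583/3.

q' = 583/3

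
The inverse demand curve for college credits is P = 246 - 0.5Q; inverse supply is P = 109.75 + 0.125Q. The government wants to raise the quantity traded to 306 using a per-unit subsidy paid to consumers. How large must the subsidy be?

Required subsidy s = 55 per unit

At Q = 306, from the demand curve buyers pay Pb = 246 − 0.5·306 = 93; from the supply curve sellers need Ps = 109.75 + 0.125·306 = 148.
The subsidy must fill the gap: s = Ps − Pb = 148 − 93 = 55.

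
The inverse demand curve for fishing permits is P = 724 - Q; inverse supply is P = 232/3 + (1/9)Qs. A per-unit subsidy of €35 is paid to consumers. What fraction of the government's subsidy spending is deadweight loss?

DWL / government spending = 21/818

Pre-subsidy: 724 - Q = 232/3 + (1/9)Q gives Q* = 582 and P* = 142.
With the rebate, buyers effectively pay Pb = Ps − 35, where Ps is the price sellers receive.
On the curves, Pb = 724 - Q and Ps = 232/3 + (1/9)Q; the wedge Ps − Pb = 35 gives 232/3 + (1/9)Q − (724 - Q) = 35, so Q' = 613.5.
Then Pb = 724 − 1·613.5 = 110.5 and Ps = 232/3 + (1/9)·613.5 = 145.5.
ΔCS = ½(582 + 613.5)(142 − 110.5) = 18829.125; ΔPS = ½(582 + 613.5)(145.5 − 142) = 2092.125.
Government spending = 35 × 613.5 = 21472.5.
DWL = ½ × 35 × (613.5 − 582) = 551.25; fraction = 551.25 / 21472.5 = 21/818.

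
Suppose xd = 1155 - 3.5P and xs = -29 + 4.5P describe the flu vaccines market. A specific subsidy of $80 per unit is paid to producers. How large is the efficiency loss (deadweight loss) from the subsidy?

Pre-subsidy: 1155 - 3.5P = -29 + 4.5P gives P* = 148, x* = 637.
With the subsidy, sellers receive Ps = Pb + 80 for each unit, where Pb is the price buyers pay.
Supply in terms of Pb becomes xs = -29 + 4.5(Pb + 80) = 331 + 4.5Pb. Setting this equal to demand: 1155 - 3.5Pb = 331 + 4.5Pb, so Pb = 103.
Sellers receive Ps = 103 + 80 = 183; x' = 1155 − 3.5·103 = 794.5.
The subsidy expands output by 794.5 − 637 = 157.5 past the efficient level; on those units the gap between marginal cost and willingness to pay runs from 0 up to 80.
DWL = ½ × 80 × 157.5 = 6300.

Deadweight loss = $6300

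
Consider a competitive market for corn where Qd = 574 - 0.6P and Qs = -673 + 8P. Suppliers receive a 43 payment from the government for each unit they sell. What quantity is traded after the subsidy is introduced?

Q' = 511

Pre-subsidy: 574 - 0.6P = -673 + 8P gives P* = 145, Q* = 487.
With the subsidy, sellers receive Ps = Pb + 43 for each unit, where Pb is the price buyers pay.
Supply in terms of Pb becomes Qs = -673 + 8(Pb + 43) = -329 + 8Pb. Setting this equal to demand: 574 - 0.6Pb = -329 + 8Pb, so Pb = 105.
Sellers receive Ps = 105 + 43 = 148; Q' = 574 − 0.6·105 = 511.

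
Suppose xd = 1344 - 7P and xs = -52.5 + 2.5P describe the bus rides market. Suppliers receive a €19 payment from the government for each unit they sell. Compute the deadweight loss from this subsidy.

Pre-subsidy: 1344 - 7P = -52.5 + 2.5P gives P* = 147, x* = 315.
With the subsidy, sellers receive Ps = Pb + 19 for each unit, where Pb is the price buyers pay.
Supply in terms of Pb becomes xs = -52.5 + 2.5(Pb + 19) = -5 + 2.5Pb. Setting this equal to demand: 1344 - 7Pb = -5 + 2.5Pb, so Pb = 142.
Sellers receive Ps = 142 + 19 = 161; x' = 1344 − 7·142 = 350.
The subsidy expands output by 350 − 315 = 35 past the efficient level; on those units the gap between marginal cost and willingness to pay runs from 0 up to 19.
DWL = ½ × 19 × 35 = 332.5.

Deadweight loss = €332.5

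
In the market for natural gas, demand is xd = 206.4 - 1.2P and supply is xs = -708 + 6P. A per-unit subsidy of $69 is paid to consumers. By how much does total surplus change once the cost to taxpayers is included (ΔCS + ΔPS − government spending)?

Net change in total surplus = -$2380.5

Pre-subsidy: 206.4 - 1.2P = -708 + 6P gives P* = 127, x* = 54.
With the rebate, buyers effectively pay Pb = Ps − 69, where Ps is the price sellers receive.
Demand in terms of Ps becomes xd = 206.4 − 1.2(Ps − 69) = 289.2 - 1.2Ps. Setting this equal to supply: 289.2 - 1.2Ps = -708 + 6Ps, so Ps = 138.5.
Buyers pay Pb = 138.5 − 69 = 69.5; x' = -708 + 6·138.5 = 123.
ΔCS = ½(54 + 123)(127 − 69.5) = 5088.75; ΔPS = ½(54 + 123)(138.5 − 127) = 1017.75.
Government spending = 69 × 123 = 8487.
Net change = 5088.75 + 1017.75 − 8487 = -2380.5. The loss equals the DWL triangle ½·69·69.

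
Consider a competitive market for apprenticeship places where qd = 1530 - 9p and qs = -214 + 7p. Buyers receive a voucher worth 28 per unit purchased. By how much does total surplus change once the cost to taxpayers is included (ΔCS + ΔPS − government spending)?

Net change in total surplus = -1543.5

Pre-subsidy: 1530 - 9p = -214 + 7p gives p* = 109, q* = 549.
With the rebate, buyers effectively pay pb = ps − 28, where ps is the price sellers receive.
Demand in terms of ps becomes qd = 1530 − 9(ps − 28) = 1782 - 9ps. Setting this equal to supply: 1782 - 9ps = -214 + 7ps, so ps = 124.75.
Buyers pay pb = 124.75 − 28 = 96.75; q' = -214 + 7·124.75 = 659.25.
ΔCS = ½(549 + 659.25)(109 − 96.75) = 7400.53125; ΔPS = ½(549 + 659.25)(124.75 − 109) = 9514.96875.
Government spending = 28 × 659.25 = 18459.
Net change = 7400.53125 + 9514.96875 − 18459 = -1543.5. The loss equals the DWL triangle ½·28·110.25.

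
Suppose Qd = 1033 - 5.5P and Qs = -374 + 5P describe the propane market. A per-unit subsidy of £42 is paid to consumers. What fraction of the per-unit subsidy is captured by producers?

Pre-subsidy: 1033 - 5.5P = -374 + 5P gives P* = 134, Q* = 296.
With the rebate, buyers effectively pay Pb = Ps − 42, where Ps is the price sellers receive.
Demand in terms of Ps becomes Qd = 1033 − 5.5(Ps − 42) = 1264 - 5.5Ps. Setting this equal to supply: 1264 - 5.5Ps = -374 + 5Ps, so Ps = 156.
Buyers pay Pb = 156 − 42 = 114; Q' = -374 + 5·156 = 406.
Buyers' price falls by P* − Pb = 134 − 114 = 20; sellers' price rises by Ps − P* = 156 − 134 = 22.
So producers capture 22/42 = 11/21 of each unit of subsidy.

Producer share = 11/21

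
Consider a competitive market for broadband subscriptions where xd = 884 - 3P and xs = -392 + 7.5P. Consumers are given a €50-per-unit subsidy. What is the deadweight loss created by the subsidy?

Deadweight loss = 18750/7

Pre-subsidy: 884 - 3P = -392 + 7.5P gives P* = 2552/21, x* = 3636/7.
With the rebate, buyers effectively pay Pb = Ps − 50, where Ps is the price sellers receive.
Demand in terms of Ps becomes xd = 884 − 3(Ps − 50) = 1034 - 3Ps. Setting this equal to supply: 1034 - 3Ps = -392 + 7.5Ps, so Ps = 2852/21.
Buyers pay Pb = 2852/21 − 50 = 1802/21; x' = -392 + 7.5·(2852/21) = 4386/7.
The subsidy expands output by 4386/7 − 3636/7 = 750/7 past the efficient level; on those units the gap between marginal cost and willingness to pay runs from 0 up to 50.
DWL = ½ × 50 × 750/7 = 18750/7.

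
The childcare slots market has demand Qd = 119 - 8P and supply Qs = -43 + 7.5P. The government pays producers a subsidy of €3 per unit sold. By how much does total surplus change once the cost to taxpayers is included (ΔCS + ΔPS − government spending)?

Pre-subsidy: 119 - 8P = -43 + 7.5P gives P* = 324/31, Q* = 1097/31.
With the subsidy, sellers receive Ps = Pb + 3 for each unit, where Pb is the price buyers pay.
Supply in terms of Pb becomes Qs = -43 + 7.5(Pb + 3) = -20.5 + 7.5Pb. Setting this equal to demand: 119 - 8Pb = -20.5 + 7.5Pb, so Pb = 9.
Sellers receive Ps = 9 + 3 = 12; Q' = 119 − 8·9 = 47.
ΔCS = ½(1097/31 + 47)(324/31 − 9) = 57465/961; ΔPS = ½(1097/31 + 47)(12 − 324/31) = 61296/961.
Government spending = 3 × 47 = 141.
Net change = 57465/961 + 61296/961 − 141 = -540/31. The loss equals the DWL triangle ½·3·360/31.

Net change in total surplus = -540/31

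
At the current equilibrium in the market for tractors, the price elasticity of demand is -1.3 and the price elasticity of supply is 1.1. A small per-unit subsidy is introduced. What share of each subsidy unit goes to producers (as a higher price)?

For a small subsidy around the equilibrium, the benefit split depends on the relative slopes, which at a point are proportional to the elasticities.
Buyer share = εs/(εs + |εd|) = 1.1/(1.1 + 1.3) = 11/24; seller share = |εd|/(εs + |εd|) = 13/24.
So producers capture 13/24 of the subsidy.

Producer share = 13/24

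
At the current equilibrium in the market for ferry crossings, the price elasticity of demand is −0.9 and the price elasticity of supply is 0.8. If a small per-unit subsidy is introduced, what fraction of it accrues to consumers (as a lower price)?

Consumer share = 8/17

For a small subsidy around the equilibrium, the benefit split depends on the relative slopes, which at a point are proportional to the elasticities.
Buyer share = εs/(εs + |εd|) = 0.8/(0.8 + 0.9) = 8/17; seller share = |εd|/(εs + |εd|) = 9/17.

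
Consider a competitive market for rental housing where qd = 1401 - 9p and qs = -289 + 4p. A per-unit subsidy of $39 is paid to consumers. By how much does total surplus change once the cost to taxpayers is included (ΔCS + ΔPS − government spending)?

Net change in total surplus = -$2106

Pre-subsidy: 1401 - 9p = -289 + 4p gives p* = 130, q* = 231.
With the rebate, buyers effectively pay pb = ps − 39, where ps is the price sellers receive.
Demand in terms of ps becomes qd = 1401 − 9(ps − 39) = 1752 - 9ps. Setting this equal to supply: 1752 - 9ps = -289 + 4ps, so ps = 157.
Buyers pay pb = 157 − 39 = 118; q' = -289 + 4·157 = 339.
ΔCS = ½(231 + 339)(130 − 118) = 3420; ΔPS = ½(231 + 339)(157 − 130) = 7695.
Government spending = 39 × 339 = 13221.
Net change = 3420 + 7695 − 13221 = -2106. The loss equals the DWL triangle ½·39·108.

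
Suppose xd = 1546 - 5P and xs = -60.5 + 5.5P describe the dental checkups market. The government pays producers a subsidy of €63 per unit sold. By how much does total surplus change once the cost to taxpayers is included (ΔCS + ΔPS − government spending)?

Net change in total surplus = -€5197.5

Pre-subsidy: 1546 - 5P = -60.5 + 5.5P gives P* = 153, x* = 781.
With the subsidy, sellers receive Ps = Pb + 63 for each unit, where Pb is the price buyers pay.
Supply in terms of Pb becomes xs = -60.5 + 5.5(Pb + 63) = 286 + 5.5Pb. Setting this equal to demand: 1546 - 5Pb = 286 + 5.5Pb, so Pb = 120.
Sellers receive Ps = 120 + 63 = 183; x' = 1546 − 5·120 = 946.
ΔCS = ½(781 + 946)(153 − 120) = 28495.5; ΔPS = ½(781 + 946)(183 − 153) = 25905.
Government spending = 63 × 946 = 59598.
Net change = 28495.5 + 25905 − 59598 = -5197.5. The loss equals the DWL triangle ½·63·165.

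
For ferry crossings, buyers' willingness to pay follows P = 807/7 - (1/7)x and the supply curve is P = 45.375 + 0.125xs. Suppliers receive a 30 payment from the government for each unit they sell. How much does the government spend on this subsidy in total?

Government cost = 11190

Pre-subsidy: 807/7 - (1/7)x = 45.375 + 0.125x gives x* = 261 and P* = 78.
With the subsidy, sellers receive Ps = Pb + 30 for each unit, where Pb is the price buyers pay.
On the curves, Pb = 807/7 - (1/7)x and Ps = 45.375 + 0.125x; the wedge Ps − Pb = 30 gives 45.375 + 0.125x − (807/7 - (1/7)x) = 30, so x' = 373.
Then Pb = 807/7 − (1/7)·373 = 62 and Ps = 45.375 + 0.125·373 = 92.
Government outlay = subsidy × quantity = 30 × 373 = 11190.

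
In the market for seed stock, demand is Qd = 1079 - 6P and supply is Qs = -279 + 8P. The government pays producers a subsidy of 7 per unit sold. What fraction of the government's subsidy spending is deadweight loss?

Pre-subsidy: 1079 - 6P = -279 + 8P gives P* = 97, Q* = 497.
With the subsidy, sellers receive Ps = Pb + 7 for each unit, where Pb is the price buyers pay.
Supply in terms of Pb becomes Qs = -279 + 8(Pb + 7) = -223 + 8Pb. Setting this equal to demand: 1079 - 6Pb = -223 + 8Pb, so Pb = 93.
Sellers receive Ps = 93 + 7 = 100; Q' = 1079 − 6·93 = 521.
ΔCS = ½(497 + 521)(97 − 93) = 2036; ΔPS = ½(497 + 521)(100 − 97) = 1527.
Government spending = 7 × 521 = 3647.
DWL = ½ × 7 × (521 − 497) = 84; fraction = 84 / 3647 = 12/521.

DWL / government spending = 12/521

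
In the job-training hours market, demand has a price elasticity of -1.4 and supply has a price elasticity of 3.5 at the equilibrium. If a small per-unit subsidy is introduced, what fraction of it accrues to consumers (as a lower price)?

For a small subsidy around the equilibrium, the benefit split depends on the relative slopes, which at a point are proportional to the elasticities.
Buyer share = εs/(εs + |εd|) = 3.5/(3.5 + 1.4) = 5/7; seller share = |εd|/(εs + |εd|) = 2/7.

Consumer share = 5/7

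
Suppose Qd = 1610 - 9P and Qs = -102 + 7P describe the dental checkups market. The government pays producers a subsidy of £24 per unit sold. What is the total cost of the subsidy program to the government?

Government cost = £17796

Pre-subsidy: 1610 - 9P = -102 + 7P gives P* = 107, Q* = 647.
With the subsidy, sellers receive Ps = Pb + 24 for each unit, where Pb is the price buyers pay.
Supply in terms of Pb becomes Qs = -102 + 7(Pb + 24) = 66 + 7Pb. Setting this equal to demand: 1610 - 9Pb = 66 + 7Pb, so Pb = 96.5.
Sellers receive Ps = 96.5 + 24 = 120.5; Q' = 1610 − 9·96.5 = 741.5.
Government outlay = subsidy × quantity = 24 × 741.5 = 17796.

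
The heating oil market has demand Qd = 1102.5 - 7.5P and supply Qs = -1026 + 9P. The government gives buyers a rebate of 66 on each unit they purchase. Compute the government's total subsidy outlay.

Pre-subsidy: 1102.5 - 7.5P = -1026 + 9P gives P* = 129, Q* = 135.
With the rebate, buyers effectively pay Pb = Ps − 66, where Ps is the price sellers receive.
Demand in terms of Ps becomes Qd = 1102.5 − 7.5(Ps − 66) = 1597.5 - 7.5Ps. Setting this equal to supply: 1597.5 - 7.5Ps = -1026 + 9Ps, so Ps = 159.
Buyers pay Pb = 159 − 66 = 93; Q' = -1026 + 9·159 = 405.
Government outlay = subsidy × quantity = 66 × 405 = 26730.

Government cost = 26730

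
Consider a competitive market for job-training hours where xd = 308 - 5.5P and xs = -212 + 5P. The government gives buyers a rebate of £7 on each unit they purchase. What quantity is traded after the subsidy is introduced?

Pre-subsidy: 308 - 5.5P = -212 + 5P gives P* = 1040/21, x* = 748/21.
With the rebate, buyers effectively pay Pb = Ps − 7, where Ps is the price sellers receive.
Demand in terms of Ps becomes xd = 308 − 5.5(Ps − 7) = 346.5 - 5.5Ps. Setting this equal to supply: 346.5 - 5.5Ps = -212 + 5Ps, so Ps = 1117/21.
Buyers pay Pb = 1117/21 − 7 = 970/21; x' = -212 + 5·(1117/21) = 1133/21.

x' = 1133/21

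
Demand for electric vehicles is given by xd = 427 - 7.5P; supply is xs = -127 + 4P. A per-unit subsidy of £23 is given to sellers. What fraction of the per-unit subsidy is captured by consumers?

Consumer share = 8/23

Pre-subsidy: 427 - 7.5P = -127 + 4P gives P* = 1108/23, x* = 1511/23.
With the subsidy, sellers receive Ps = Pb + 23 for each unit, where Pb is the price buyers pay.
Supply in terms of Pb becomes xs = -127 + 4(Pb + 23) = -35 + 4Pb. Setting this equal to demand: 427 - 7.5Pb = -35 + 4Pb, so Pb = 924/23.
Sellers receive Ps = 924/23 + 23 = 1453/23; x' = 427 − 7.5·(924/23) = 2891/23.
Buyers' price falls by P* − Pb = 1108/23 − 924/23 = 8; sellers' price rises by Ps − P* = 1453/23 − 1108/23 = 15.
So consumers capture 8/23 = 8/23 of each unit of subsidy.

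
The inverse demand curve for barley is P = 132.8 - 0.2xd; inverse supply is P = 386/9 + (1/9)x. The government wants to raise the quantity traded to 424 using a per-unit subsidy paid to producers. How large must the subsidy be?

At x = 424, from the demand curve buyers pay Pb = 132.8 − 0.2·424 = 48; from the supply curve sellers need Ps = 386/9 + (1/9)·424 = 90.
The subsidy must fill the gap: s = Ps − Pb = 90 − 48 = 42.

Required subsidy s = 42 per unit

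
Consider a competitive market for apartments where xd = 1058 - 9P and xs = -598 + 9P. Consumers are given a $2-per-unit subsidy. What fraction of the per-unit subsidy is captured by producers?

Pre-subsidy: 1058 - 9P = -598 + 9P gives P* = 92, x* = 230.
With the rebate, buyers effectively pay Pb = Ps − 2, where Ps is the price sellers receive.
Demand in terms of Ps becomes xd = 1058 − 9(Ps − 2) = 1076 - 9Ps. Setting this equal to supply: 1076 - 9Ps = -598 + 9Ps, so Ps = 93.
Buyers pay Pb = 93 − 2 = 91; x' = -598 + 9·93 = 239.
Buyers' price falls by P* − Pb = 92 − 91 = 1; sellers' price rises by Ps − P* = 93 − 92 = 1.
So producers capture 1/2 = 0.5 of each unit of subsidy.

Producer share = 0.5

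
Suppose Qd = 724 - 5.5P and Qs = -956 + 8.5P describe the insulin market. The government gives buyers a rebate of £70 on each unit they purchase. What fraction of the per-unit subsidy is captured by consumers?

Pre-subsidy: 724 - 5.5P = -956 + 8.5P gives P* = 120, Q* = 64.
With the rebate, buyers effectively pay Pb = Ps − 70, where Ps is the price sellers receive.
Demand in terms of Ps becomes Qd = 724 − 5.5(Ps − 70) = 1109 - 5.5Ps. Setting this equal to supply: 1109 - 5.5Ps = -956 + 8.5Ps, so Ps = 147.5.
Buyers pay Pb = 147.5 − 70 = 77.5; Q' = -956 + 8.5·147.5 = 297.75.
Buyers' price falls by P* − Pb = 120 − 77.5 = 42.5; sellers' price rises by Ps − P* = 147.5 − 120 = 27.5.
So consumers capture 42.5/70 = 17/28 of each unit of subsidy.

Consumer share = 17/28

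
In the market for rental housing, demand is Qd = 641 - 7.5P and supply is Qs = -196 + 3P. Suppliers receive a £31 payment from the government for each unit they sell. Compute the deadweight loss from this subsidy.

Deadweight loss = 14415/14

Pre-subsidy: 641 - 7.5P = -196 + 3P gives P* = 558/7, Q* = 302/7.
With the subsidy, sellers receive Ps = Pb + 31 for each unit, where Pb is the price buyers pay.
Supply in terms of Pb becomes Qs = -196 + 3(Pb + 31) = -103 + 3Pb. Setting this equal to demand: 641 - 7.5Pb = -103 + 3Pb, so Pb = 496/7.
Sellers receive Ps = 496/7 + 31 = 713/7; Q' = 641 − 7.5·(496/7) = 767/7.
The subsidy expands output by 767/7 − 302/7 = 465/7 past the efficient level; on those units the gap between marginal cost and willingness to pay runs from 0 up to 31.
DWL = ½ × 31 × 465/7 = 14415/14.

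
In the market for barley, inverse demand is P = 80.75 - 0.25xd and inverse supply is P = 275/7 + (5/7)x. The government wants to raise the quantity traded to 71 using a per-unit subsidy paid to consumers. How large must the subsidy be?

At x = 71, from the demand curve buyers pay Pb = 80.75 − 0.25·71 = 63; from the supply curve sellers need Ps = 275/7 + (5/7)·71 = 90.
The subsidy must fill the gap: s = Ps − Pb = 90 − 63 = 27.

Required subsidy s = 27 per unit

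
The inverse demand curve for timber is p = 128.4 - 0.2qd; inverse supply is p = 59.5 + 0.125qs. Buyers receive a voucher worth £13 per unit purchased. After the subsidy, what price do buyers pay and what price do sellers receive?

Buyers pay £78; sellers receive £91

Pre-subsidy: 128.4 - 0.2q = 59.5 + 0.125q gives q* = 212 and p* = 86.
With the rebate, buyers effectively pay pb = ps − 13, where ps is the price sellers receive.
On the curves, pb = 128.4 - 0.2q and ps = 59.5 + 0.125q; the wedge ps − pb = 13 gives 59.5 + 0.125q − (128.4 - 0.2q) = 13, so q' = 252.
Then pb = 128.4 − 0.2·252 = 78 and ps = 59.5 + 0.125·252 = 91.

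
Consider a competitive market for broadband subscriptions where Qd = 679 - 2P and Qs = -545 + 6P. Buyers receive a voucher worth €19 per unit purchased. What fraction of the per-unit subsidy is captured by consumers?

Pre-subsidy: 679 - 2P = -545 + 6P gives P* = 153, Q* = 373.
With the rebate, buyers effectively pay Pb = Ps − 19, where Ps is the price sellers receive.
Demand in terms of Ps becomes Qd = 679 − 2(Ps − 19) = 717 - 2Ps. Setting this equal to supply: 717 - 2Ps = -545 + 6Ps, so Ps = 157.75.
Buyers pay Pb = 157.75 − 19 = 138.75; Q' = -545 + 6·157.75 = 401.5.
Buyers' price falls by P* − Pb = 153 − 138.75 = 14.25; sellers' price rises by Ps − P* = 157.75 − 153 = 4.75.
So consumers capture 14.25/19 = 0.75 of each unit of subsidy.

Consumer share = 0.75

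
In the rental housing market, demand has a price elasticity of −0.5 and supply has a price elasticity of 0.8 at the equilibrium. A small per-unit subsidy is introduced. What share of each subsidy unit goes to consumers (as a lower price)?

For a small subsidy around the equilibrium, the benefit split depends on the relative slopes, which at a point are proportional to the elasticities.
Buyer share = εs/(εs + |εd|) = 0.8/(0.8 + 0.5) = 8/13; seller share = |εd|/(εs + |εd|) = 5/13.

Consumer share = 8/13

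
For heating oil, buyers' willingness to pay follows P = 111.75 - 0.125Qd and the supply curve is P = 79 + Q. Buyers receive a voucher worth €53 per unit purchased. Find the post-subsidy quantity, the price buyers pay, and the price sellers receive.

Q' = 686/9; buyers pay 920/9; sellers receive 1397/9

Pre-subsidy: 111.75 - 0.125Q = 79 + Q gives Q* = 262/9 and P* = 973/9.
With the rebate, buyers effectively pay Pb = Ps − 53, where Ps is the price sellers receive.
On the curves, Pb = 111.75 - 0.125Q and Ps = 79 + Q; the wedge Ps − Pb = 53 gives 79 + Q − (111.75 - 0.125Q) = 53, so Q' = 686/9.
Then Pb = 111.75 − 0.125·(686/9) = 920/9 and Ps = 79 + 1·(686/9) = 1397/9.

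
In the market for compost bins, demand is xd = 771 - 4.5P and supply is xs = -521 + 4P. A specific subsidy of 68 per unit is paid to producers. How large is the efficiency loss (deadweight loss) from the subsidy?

Deadweight loss = 4896

Pre-subsidy: 771 - 4.5P = -521 + 4P gives P* = 152, x* = 87.
With the subsidy, sellers receive Ps = Pb + 68 for each unit, where Pb is the price buyers pay.
Supply in terms of Pb becomes xs = -521 + 4(Pb + 68) = -249 + 4Pb. Setting this equal to demand: 771 - 4.5Pb = -249 + 4Pb, so Pb = 120.
Sellers receive Ps = 120 + 68 = 188; x' = 771 − 4.5·120 = 231.
The subsidy expands output by 231 − 87 = 144 past the efficient level; on those units the gap between marginal cost and willingness to pay runs from 0 up to 68.
DWL = ½ × 68 × 144 = 4896.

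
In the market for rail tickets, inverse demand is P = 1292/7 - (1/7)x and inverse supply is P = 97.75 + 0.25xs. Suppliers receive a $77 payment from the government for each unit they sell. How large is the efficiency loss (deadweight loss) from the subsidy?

Deadweight loss = $7546

Pre-subsidy: 1292/7 - (1/7)x = 97.75 + 0.25x gives x* = 221 and P* = 153.
With the subsidy, sellers receive Ps = Pb + 77 for each unit, where Pb is the price buyers pay.
On the curves, Pb = 1292/7 - (1/7)x and Ps = 97.75 + 0.25x; the wedge Ps − Pb = 77 gives 97.75 + 0.25x − (1292/7 - (1/7)x) = 77, so x' = 417.
Then Pb = 1292/7 − (1/7)·417 = 125 and Ps = 97.75 + 0.25·417 = 202.
The subsidy expands output by 417 − 221 = 196 past the efficient level; on those units the gap between marginal cost and willingness to pay runs from 0 up to 77.
DWL = ½ × 77 × 196 = 7546.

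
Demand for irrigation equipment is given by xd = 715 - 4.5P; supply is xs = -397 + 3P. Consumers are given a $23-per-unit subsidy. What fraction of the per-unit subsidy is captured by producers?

Pre-subsidy: 715 - 4.5P = -397 + 3P gives P* = 2224/15, x* = 47.8.
With the rebate, buyers effectively pay Pb = Ps − 23, where Ps is the price sellers receive.
Demand in terms of Ps becomes xd = 715 − 4.5(Ps − 23) = 818.5 - 4.5Ps. Setting this equal to supply: 818.5 - 4.5Ps = -397 + 3Ps, so Ps = 2431/15.
Buyers pay Pb = 2431/15 − 23 = 2086/15; x' = -397 + 3·(2431/15) = 89.2.
Buyers' price falls by P* − Pb = 2224/15 − 2086/15 = 9.2; sellers' price rises by Ps − P* = 2431/15 − 2224/15 = 13.8.
So producers capture 13.8/23 = 0.6 of each unit of subsidy.

Producer share = 0.6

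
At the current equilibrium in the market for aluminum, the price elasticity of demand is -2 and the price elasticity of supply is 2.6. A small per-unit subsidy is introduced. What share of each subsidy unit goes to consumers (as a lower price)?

Consumer share = 13/23

For a small subsidy around the equilibrium, the benefit split depends on the relative slopes, which at a point are proportional to the elasticities.
Buyer share = εs/(εs + |εd|) = 2.6/(2.6 + 2) = 13/23; seller share = |εd|/(εs + |εd|) = 10/23.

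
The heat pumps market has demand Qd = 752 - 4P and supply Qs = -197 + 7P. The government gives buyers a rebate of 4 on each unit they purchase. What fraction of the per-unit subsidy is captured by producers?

Pre-subsidy: 752 - 4P = -197 + 7P gives P* = 949/11, Q* = 4476/11.
With the rebate, buyers effectively pay Pb = Ps − 4, where Ps is the price sellers receive.
Demand in terms of Ps becomes Qd = 752 − 4(Ps − 4) = 768 - 4Ps. Setting this equal to supply: 768 - 4Ps = -197 + 7Ps, so Ps = 965/11.
Buyers pay Pb = 965/11 − 4 = 921/11; Q' = -197 + 7·(965/11) = 4588/11.
Buyers' price falls by P* − Pb = 949/11 − 921/11 = 28/11; sellers' price rises by Ps − P* = 965/11 − 949/11 = 16/11.
So producers capture (16/11)/4 = 4/11 of each unit of subsidy.

Producer share = 4/11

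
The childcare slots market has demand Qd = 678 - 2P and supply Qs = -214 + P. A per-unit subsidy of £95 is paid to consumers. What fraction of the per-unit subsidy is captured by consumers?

Consumer share = 1/3

Pre-subsidy: 678 - 2P = -214 + P gives P* = 892/3, Q* = 250/3.
With the rebate, buyers effectively pay Pb = Ps − 95, where Ps is the price sellers receive.
Demand in terms of Ps becomes Qd = 678 − 2(Ps − 95) = 868 - 2Ps. Setting this equal to supply: 868 - 2Ps = -214 + Ps, so Ps = 1082/3.
Buyers pay Pb = 1082/3 − 95 = 797/3; Q' = -214 + 1·(1082/3) = 440/3.
Buyers' price falls by P* − Pb = 892/3 − 797/3 = 95/3; sellers' price rises by Ps − P* = 1082/3 − 892/3 = 190/3.
So consumers capture (95/3)/95 = 1/3 of each unit of subsidy.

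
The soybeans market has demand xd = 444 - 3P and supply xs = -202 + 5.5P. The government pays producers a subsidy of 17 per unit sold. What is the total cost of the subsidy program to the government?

Pre-subsidy: 444 - 3P = -202 + 5.5P gives P* = 76, x* = 216.
With the subsidy, sellers receive Ps = Pb + 17 for each unit, where Pb is the price buyers pay.
Supply in terms of Pb becomes xs = -202 + 5.5(Pb + 17) = -108.5 + 5.5Pb. Setting this equal to demand: 444 - 3Pb = -108.5 + 5.5Pb, so Pb = 65.
Sellers receive Ps = 65 + 17 = 82; x' = 444 − 3·65 = 249.
Government outlay = subsidy × quantity = 17 × 249 = 4233.

Government cost = 4233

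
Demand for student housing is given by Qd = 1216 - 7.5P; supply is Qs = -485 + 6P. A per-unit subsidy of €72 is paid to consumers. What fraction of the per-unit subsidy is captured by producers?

Pre-subsidy: 1216 - 7.5P = -485 + 6P gives P* = 126, Q* = 271.
With the rebate, buyers effectively pay Pb = Ps − 72, where Ps is the price sellers receive.
Demand in terms of Ps becomes Qd = 1216 − 7.5(Ps − 72) = 1756 - 7.5Ps. Setting this equal to supply: 1756 - 7.5Ps = -485 + 6Ps, so Ps = 166.
Buyers pay Pb = 166 − 72 = 94; Q' = -485 + 6·166 = 511.
Buyers' price falls by P* − Pb = 126 − 94 = 32; sellers' price rises by Ps − P* = 166 − 126 = 40.
So producers capture 40/72 = 5/9 of each unit of subsidy.

Producer share = 5/9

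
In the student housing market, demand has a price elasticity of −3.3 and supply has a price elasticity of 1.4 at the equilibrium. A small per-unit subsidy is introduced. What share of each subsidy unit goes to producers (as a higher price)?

For a small subsidy around the equilibrium, the benefit split depends on the relative slopes, which at a point are proportional to the elasticities.
Buyer share = εs/(εs + |εd|) = 1.4/(1.4 + 3.3) = 14/47; seller share = |εd|/(εs + |εd|) = 33/47.
So producers capture 33/47 of the subsidy.

Producer share = 33/47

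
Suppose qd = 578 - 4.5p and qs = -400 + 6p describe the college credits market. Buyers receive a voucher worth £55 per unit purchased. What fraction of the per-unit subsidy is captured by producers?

Pre-subsidy: 578 - 4.5p = -400 + 6p gives p* = 652/7, q* = 1112/7.
With the rebate, buyers effectively pay pb = ps − 55, where ps is the price sellers receive.
Demand in terms of ps becomes qd = 578 − 4.5(ps − 55) = 825.5 - 4.5ps. Setting this equal to supply: 825.5 - 4.5ps = -400 + 6ps, so ps = 817/7.
Buyers pay pb = 817/7 − 55 = 432/7; q' = -400 + 6·(817/7) = 2102/7.
Buyers' price falls by p* − pb = 652/7 − 432/7 = 220/7; sellers' price rises by ps − p* = 817/7 − 652/7 = 165/7.
So producers capture (165/7)/55 = 3/7 of each unit of subsidy.

Producer share = 3/7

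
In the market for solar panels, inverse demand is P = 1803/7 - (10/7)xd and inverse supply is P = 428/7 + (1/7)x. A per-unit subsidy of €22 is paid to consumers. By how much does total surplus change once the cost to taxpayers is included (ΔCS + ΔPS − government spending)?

Pre-subsidy: 1803/7 - (10/7)x = 428/7 + (1/7)x gives x* = 125 and P* = 79.
With the rebate, buyers effectively pay Pb = Ps − 22, where Ps is the price sellers receive.
On the curves, Pb = 1803/7 - (10/7)x and Ps = 428/7 + (1/7)x; the wedge Ps − Pb = 22 gives 428/7 + (1/7)x − (1803/7 - (10/7)x) = 22, so x' = 139.
Then Pb = 1803/7 − (10/7)·139 = 59 and Ps = 428/7 + (1/7)·139 = 81.
ΔCS = ½(125 + 139)(79 − 59) = 2640; ΔPS = ½(125 + 139)(81 − 79) = 264.
Government spending = 22 × 139 = 3058.
Net change = 2640 + 264 − 3058 = -154. The loss equals the DWL triangle ½·22·14.

Net change in total surplus = -€154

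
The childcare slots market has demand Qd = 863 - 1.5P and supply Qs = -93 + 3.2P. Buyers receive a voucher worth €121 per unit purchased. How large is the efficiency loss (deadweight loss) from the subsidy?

Pre-subsidy: 863 - 1.5P = -93 + 3.2P gives P* = 9560/47, Q* = 26221/47.
With the rebate, buyers effectively pay Pb = Ps − 121, where Ps is the price sellers receive.
Demand in terms of Ps becomes Qd = 863 − 1.5(Ps − 121) = 1044.5 - 1.5Ps. Setting this equal to supply: 1044.5 - 1.5Ps = -93 + 3.2Ps, so Ps = 11375/47.
Buyers pay Pb = 11375/47 − 121 = 5688/47; Q' = -93 + 3.2·(11375/47) = 32029/47.
The subsidy expands output by 32029/47 − 26221/47 = 5808/47 past the efficient level; on those units the gap between marginal cost and willingness to pay runs from 0 up to 121.
DWL = ½ × 121 × 5808/47 = 351384/47.

Deadweight loss = 351384/47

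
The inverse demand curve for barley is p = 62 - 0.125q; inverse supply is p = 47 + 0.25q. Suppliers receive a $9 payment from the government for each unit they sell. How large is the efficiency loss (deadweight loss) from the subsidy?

Pre-subsidy: 62 - 0.125q = 47 + 0.25q gives q* = 40 and p* = 57.
With the subsidy, sellers receive ps = pb + 9 for each unit, where pb is the price buyers pay.
On the curves, pb = 62 - 0.125q and ps = 47 + 0.25q; the wedge ps − pb = 9 gives 47 + 0.25q − (62 - 0.125q) = 9, so q' = 64.
Then pb = 62 − 0.125·64 = 54 and ps = 47 + 0.25·64 = 63.
The subsidy expands output by 64 − 40 = 24 past the efficient level; on those units the gap between marginal cost and willingness to pay runs from 0 up to 9.
DWL = ½ × 9 × 24 = 108.

Deadweight loss = $108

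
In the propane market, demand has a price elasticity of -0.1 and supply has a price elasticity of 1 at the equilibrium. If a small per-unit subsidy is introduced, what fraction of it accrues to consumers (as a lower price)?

For a small subsidy around the equilibrium, the benefit split depends on the relative slopes, which at a point are proportional to the elasticities.
Buyer share = εs/(εs + |εd|) = 1/(1 + 0.1) = 10/11; seller share = |εd|/(εs + |εd|) = 1/11.

Consumer share = 10/11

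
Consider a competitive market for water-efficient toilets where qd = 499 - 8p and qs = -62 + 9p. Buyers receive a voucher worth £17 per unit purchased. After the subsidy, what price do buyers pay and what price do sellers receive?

Buyers pay £24; sellers receive £41

Pre-subsidy: 499 - 8p = -62 + 9p gives p* = 33, q* = 235.
With the rebate, buyers effectively pay pb = ps − 17, where ps is the price sellers receive.
Demand in terms of ps becomes qd = 499 − 8(ps − 17) = 635 - 8ps. Setting this equal to supply: 635 - 8ps = -62 + 9ps, so ps = 41.
Buyers pay pb = 41 − 17 = 24; q' = -62 + 9·41 = 307.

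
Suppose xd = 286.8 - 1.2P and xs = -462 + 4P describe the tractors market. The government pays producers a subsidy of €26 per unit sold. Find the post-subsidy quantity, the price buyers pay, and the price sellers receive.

x' = 138; buyers pay €124; sellers receive €150

Pre-subsidy: 286.8 - 1.2P = -462 + 4P gives P* = 144, x* = 114.
With the subsidy, sellers receive Ps = Pb + 26 for each unit, where Pb is the price buyers pay.
Supply in terms of Pb becomes xs = -462 + 4(Pb + 26) = -358 + 4Pb. Setting this equal to demand: 286.8 - 1.2Pb = -358 + 4Pb, so Pb = 124.
Sellers receive Ps = 124 + 26 = 150; x' = 286.8 − 1.2·124 = 138.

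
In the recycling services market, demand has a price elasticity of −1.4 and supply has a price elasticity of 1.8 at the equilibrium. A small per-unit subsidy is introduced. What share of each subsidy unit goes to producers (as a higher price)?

Producer share = 0.4375

For a small subsidy around the equilibrium, the benefit split depends on the relative slopes, which at a point are proportional to the elasticities.
Buyer share = εs/(εs + |εd|) = 1.8/(1.8 + 1.4) = 0.5625; seller share = |εd|/(εs + |εd|) = 0.4375.
So producers capture 0.4375 of the subsidy.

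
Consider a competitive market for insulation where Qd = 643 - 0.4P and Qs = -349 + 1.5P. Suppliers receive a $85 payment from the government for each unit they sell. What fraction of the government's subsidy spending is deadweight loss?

Pre-subsidy: 643 - 0.4P = -349 + 1.5P gives P* = 9920/19, Q* = 8249/19.
With the subsidy, sellers receive Ps = Pb + 85 for each unit, where Pb is the price buyers pay.
Supply in terms of Pb becomes Qs = -349 + 1.5(Pb + 85) = -221.5 + 1.5Pb. Setting this equal to demand: 643 - 0.4Pb = -221.5 + 1.5Pb, so Pb = 455.
Sellers receive Ps = 455 + 85 = 540; Q' = 643 − 0.4·455 = 461.
ΔCS = ½(8249/19 + 461)(9920/19 − 455) = 10842600/361; ΔPS = ½(8249/19 + 461)(540 − 9920/19) = 2891360/361.
Government spending = 85 × 461 = 39185.
DWL = ½ × 85 × (461 − 8249/19) = 21675/19; fraction = (21675/19) / 39185 = 255/8759.

DWL / government spending = 255/8759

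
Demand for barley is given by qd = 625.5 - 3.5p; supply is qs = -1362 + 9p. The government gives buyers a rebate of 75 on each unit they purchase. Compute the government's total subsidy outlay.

Government cost = 19350

Pre-subsidy: 625.5 - 3.5p = -1362 + 9p gives p* = 159, q* = 69.
With the rebate, buyers effectively pay pb = ps − 75, where ps is the price sellers receive.
Demand in terms of ps becomes qd = 625.5 − 3.5(ps − 75) = 888 - 3.5ps. Setting this equal to supply: 888 - 3.5ps = -1362 + 9ps, so ps = 180.
Buyers pay pb = 180 − 75 = 105; q' = -1362 + 9·180 = 258.
Government outlay = subsidy × quantity = 75 × 258 = 19350.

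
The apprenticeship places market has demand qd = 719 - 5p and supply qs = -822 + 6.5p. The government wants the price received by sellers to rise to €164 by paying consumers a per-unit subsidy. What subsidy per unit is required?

At a seller price of 164, quantity supplied is -822 + 6.5·164 = 244.
Buyers absorb 244 only when they pay pb with 719 − 5·pb = 244, i.e. pb = 95.
s = ps − pb = 164 − 95 = 69.

Required subsidy s = €69 per unit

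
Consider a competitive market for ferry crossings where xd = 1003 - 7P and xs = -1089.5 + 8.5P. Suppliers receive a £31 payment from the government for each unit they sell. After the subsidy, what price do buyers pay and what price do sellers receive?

Buyers pay £118; sellers receive £149

Pre-subsidy: 1003 - 7P = -1089.5 + 8.5P gives P* = 135, x* = 58.
With the subsidy, sellers receive Ps = Pb + 31 for each unit, where Pb is the price buyers pay.
Supply in terms of Pb becomes xs = -1089.5 + 8.5(Pb + 31) = -826 + 8.5Pb. Setting this equal to demand: 1003 - 7Pb = -826 + 8.5Pb, so Pb = 118.
Sellers receive Ps = 118 + 31 = 149; x' = 1003 − 7·118 = 177.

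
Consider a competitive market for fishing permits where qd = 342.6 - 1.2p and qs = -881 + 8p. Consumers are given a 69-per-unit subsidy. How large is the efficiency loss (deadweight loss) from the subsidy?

Deadweight loss = 2484

Pre-subsidy: 342.6 - 1.2p = -881 + 8p gives p* = 133, q* = 183.
With the rebate, buyers effectively pay pb = ps − 69, where ps is the price sellers receive.
Demand in terms of ps becomes qd = 342.6 − 1.2(ps − 69) = 425.4 - 1.2ps. Setting this equal to supply: 425.4 - 1.2ps = -881 + 8ps, so ps = 142.
Buyers pay pb = 142 − 69 = 73; q' = -881 + 8·142 = 255.
The subsidy expands output by 255 − 183 = 72 past the efficient level; on those units the gap between marginal cost and willingness to pay runs from 0 up to 69.
DWL = ½ × 69 × 72 = 2484.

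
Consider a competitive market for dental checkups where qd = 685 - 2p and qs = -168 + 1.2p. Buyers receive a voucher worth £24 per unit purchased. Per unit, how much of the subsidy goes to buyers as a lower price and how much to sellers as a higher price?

Pre-subsidy: 685 - 2p = -168 + 1.2p gives p* = 266.5625, q* = 151.875.
With the rebate, buyers effectively pay pb = ps − 24, where ps is the price sellers receive.
Demand in terms of ps becomes qd = 685 − 2(ps − 24) = 733 - 2ps. Setting this equal to supply: 733 - 2ps = -168 + 1.2ps, so ps = 281.5625.
Buyers pay pb = 281.5625 − 24 = 257.5625; q' = -168 + 1.2·281.5625 = 169.875.
Buyers' price falls by p* − pb = 266.5625 − 257.5625 = 9; sellers' price rises by ps − p* = 281.5625 − 266.5625 = 15.

Buyers gain £9 per unit; sellers gain £15 per unit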